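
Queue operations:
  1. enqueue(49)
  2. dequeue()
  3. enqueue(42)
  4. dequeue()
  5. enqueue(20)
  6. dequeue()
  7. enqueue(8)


enqueue(49) -> [49]
dequeue()->49, []
enqueue(42) -> [42]
dequeue()->42, []
enqueue(20) -> [20]
dequeue()->20, []
enqueue(8) -> [8]

Final queue: [8]


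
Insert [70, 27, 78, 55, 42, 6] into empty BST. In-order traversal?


Insert 70: root
Insert 27: L from 70
Insert 78: R from 70
Insert 55: L from 70 -> R from 27
Insert 42: L from 70 -> R from 27 -> L from 55
Insert 6: L from 70 -> L from 27

In-order: [6, 27, 42, 55, 70, 78]


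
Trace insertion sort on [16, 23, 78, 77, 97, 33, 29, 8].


Initial: [16, 23, 78, 77, 97, 33, 29, 8]
Insert 23: [16, 23, 78, 77, 97, 33, 29, 8]
Insert 78: [16, 23, 78, 77, 97, 33, 29, 8]
Insert 77: [16, 23, 77, 78, 97, 33, 29, 8]
Insert 97: [16, 23, 77, 78, 97, 33, 29, 8]
Insert 33: [16, 23, 33, 77, 78, 97, 29, 8]
Insert 29: [16, 23, 29, 33, 77, 78, 97, 8]
Insert 8: [8, 16, 23, 29, 33, 77, 78, 97]

Sorted: [8, 16, 23, 29, 33, 77, 78, 97]


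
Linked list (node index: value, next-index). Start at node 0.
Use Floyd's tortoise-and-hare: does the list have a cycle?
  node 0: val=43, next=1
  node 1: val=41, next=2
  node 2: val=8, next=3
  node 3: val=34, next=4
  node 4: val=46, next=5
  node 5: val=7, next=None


Floyd's tortoise (slow, +1) and hare (fast, +2):
  init: slow=0, fast=0
  step 1: slow=1, fast=2
  step 2: slow=2, fast=4
  step 3: fast 4->5->None, no cycle

Cycle: no


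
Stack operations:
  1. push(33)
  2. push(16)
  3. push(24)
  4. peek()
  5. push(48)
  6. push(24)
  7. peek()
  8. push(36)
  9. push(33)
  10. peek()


push(33) -> [33]
push(16) -> [33, 16]
push(24) -> [33, 16, 24]
peek()->24
push(48) -> [33, 16, 24, 48]
push(24) -> [33, 16, 24, 48, 24]
peek()->24
push(36) -> [33, 16, 24, 48, 24, 36]
push(33) -> [33, 16, 24, 48, 24, 36, 33]
peek()->33

Final stack: [33, 16, 24, 48, 24, 36, 33]


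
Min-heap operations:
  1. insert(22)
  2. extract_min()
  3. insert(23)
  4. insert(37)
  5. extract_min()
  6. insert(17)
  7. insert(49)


insert(22) -> [22]
extract_min()->22, []
insert(23) -> [23]
insert(37) -> [23, 37]
extract_min()->23, [37]
insert(17) -> [17, 37]
insert(49) -> [17, 37, 49]

Final heap: [17, 37, 49]


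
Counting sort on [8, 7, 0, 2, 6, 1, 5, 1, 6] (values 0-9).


Input: [8, 7, 0, 2, 6, 1, 5, 1, 6]
Counts: [1, 2, 1, 0, 0, 1, 2, 1, 1, 0]

Sorted: [0, 1, 1, 2, 5, 6, 6, 7, 8]


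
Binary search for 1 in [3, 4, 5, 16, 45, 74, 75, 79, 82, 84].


Step 1: lo=0, hi=9, mid=4, val=45
Step 2: lo=0, hi=3, mid=1, val=4
Step 3: lo=0, hi=0, mid=0, val=3

Not found


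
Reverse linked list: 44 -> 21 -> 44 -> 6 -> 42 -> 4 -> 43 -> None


Step 1: curr=44, set curr.next=prev(None) | reversed so far: 44
Step 2: curr=21, set curr.next=prev(44) | reversed so far: 21 -> 44
Step 3: curr=44, set curr.next=prev(21) | reversed so far: 44 -> 21 -> 44
Step 4: curr=6, set curr.next=prev(44) | reversed so far: 6 -> 44 -> 21 -> 44
Step 5: curr=42, set curr.next=prev(6) | reversed so far: 42 -> 6 -> 44 -> 21 -> 44
Step 6: curr=4, set curr.next=prev(42) | reversed so far: 4 -> 42 -> 6 -> 44 -> 21 -> 44
Step 7: curr=43, set curr.next=prev(4) | reversed so far: 43 -> 4 -> 42 -> 6 -> 44 -> 21 -> 44

43 -> 4 -> 42 -> 6 -> 44 -> 21 -> 44 -> None


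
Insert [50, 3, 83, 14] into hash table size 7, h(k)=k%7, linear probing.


Insert 50: h=1 -> slot 1
Insert 3: h=3 -> slot 3
Insert 83: h=6 -> slot 6
Insert 14: h=0 -> slot 0

Table: [14, 50, None, 3, None, None, 83]


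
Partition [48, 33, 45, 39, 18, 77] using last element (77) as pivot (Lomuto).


Pivot: 77
  48 <= 77: advance i (no swap)
  33 <= 77: advance i (no swap)
  45 <= 77: advance i (no swap)
  39 <= 77: advance i (no swap)
  18 <= 77: advance i (no swap)
Place pivot at 5: [48, 33, 45, 39, 18, 77]

Partitioned: [48, 33, 45, 39, 18, 77]


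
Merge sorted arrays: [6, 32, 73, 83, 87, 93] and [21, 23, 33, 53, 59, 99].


Take 6 from A
Take 21 from B
Take 23 from B
Take 32 from A
Take 33 from B
Take 53 from B
Take 59 from B
Take 73 from A
Take 83 from A
Take 87 from A
Take 93 from A

Merged: [6, 21, 23, 32, 33, 53, 59, 73, 83, 87, 93, 99]


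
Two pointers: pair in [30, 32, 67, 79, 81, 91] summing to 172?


lo=0(30)+hi=5(91)=121
lo=1(32)+hi=5(91)=123
lo=2(67)+hi=5(91)=158
lo=3(79)+hi=5(91)=170
lo=4(81)+hi=5(91)=172

Yes: 81+91=172


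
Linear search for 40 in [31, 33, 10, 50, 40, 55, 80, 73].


i=0: 31!=40
i=1: 33!=40
i=2: 10!=40
i=3: 50!=40
i=4: 40==40 found!

Found at 4, 5 comps


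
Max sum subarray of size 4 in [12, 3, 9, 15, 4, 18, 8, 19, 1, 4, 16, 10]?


[0:4]: 39
[1:5]: 31
[2:6]: 46
[3:7]: 45
[4:8]: 49
[5:9]: 46
[6:10]: 32
[7:11]: 40
[8:12]: 31

Max: 49 at [4:8]


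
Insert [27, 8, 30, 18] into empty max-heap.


Insert 27: [27]
Insert 8: [27, 8]
Insert 30: [30, 8, 27]
Insert 18: [30, 18, 27, 8]

Final heap: [30, 18, 27, 8]


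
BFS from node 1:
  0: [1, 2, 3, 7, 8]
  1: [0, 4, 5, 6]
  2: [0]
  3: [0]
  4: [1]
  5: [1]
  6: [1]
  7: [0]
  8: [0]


Visit 1, enqueue [0, 4, 5, 6]
Visit 0, enqueue [2, 3, 7, 8]
Visit 4, enqueue []
Visit 5, enqueue []
Visit 6, enqueue []
Visit 2, enqueue []
Visit 3, enqueue []
Visit 7, enqueue []
Visit 8, enqueue []

BFS order: [1, 0, 4, 5, 6, 2, 3, 7, 8]


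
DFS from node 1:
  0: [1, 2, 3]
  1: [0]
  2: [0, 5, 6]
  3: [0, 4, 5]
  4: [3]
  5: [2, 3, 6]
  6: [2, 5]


Visit 1, push [0]
Visit 0, push [3, 2]
Visit 2, push [6, 5]
Visit 5, push [6, 3]
Visit 3, push [4]
Visit 4, push []
Visit 6, push []

DFS order: [1, 0, 2, 5, 3, 4, 6]


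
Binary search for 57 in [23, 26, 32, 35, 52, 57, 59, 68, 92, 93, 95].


Step 1: lo=0, hi=10, mid=5, val=57

Found at index 5


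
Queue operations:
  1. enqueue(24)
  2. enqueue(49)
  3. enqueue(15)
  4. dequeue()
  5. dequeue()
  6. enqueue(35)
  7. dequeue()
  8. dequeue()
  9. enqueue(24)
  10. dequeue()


enqueue(24) -> [24]
enqueue(49) -> [24, 49]
enqueue(15) -> [24, 49, 15]
dequeue()->24, [49, 15]
dequeue()->49, [15]
enqueue(35) -> [15, 35]
dequeue()->15, [35]
dequeue()->35, []
enqueue(24) -> [24]
dequeue()->24, []

Final queue: []


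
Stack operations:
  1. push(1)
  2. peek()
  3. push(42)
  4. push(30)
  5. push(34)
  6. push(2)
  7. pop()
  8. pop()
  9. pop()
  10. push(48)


push(1) -> [1]
peek()->1
push(42) -> [1, 42]
push(30) -> [1, 42, 30]
push(34) -> [1, 42, 30, 34]
push(2) -> [1, 42, 30, 34, 2]
pop()->2, [1, 42, 30, 34]
pop()->34, [1, 42, 30]
pop()->30, [1, 42]
push(48) -> [1, 42, 48]

Final stack: [1, 42, 48]


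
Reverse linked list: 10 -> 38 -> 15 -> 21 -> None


Step 1: curr=10, set curr.next=prev(None) | reversed so far: 10
Step 2: curr=38, set curr.next=prev(10) | reversed so far: 38 -> 10
Step 3: curr=15, set curr.next=prev(38) | reversed so far: 15 -> 38 -> 10
Step 4: curr=21, set curr.next=prev(15) | reversed so far: 21 -> 15 -> 38 -> 10

21 -> 15 -> 38 -> 10 -> None


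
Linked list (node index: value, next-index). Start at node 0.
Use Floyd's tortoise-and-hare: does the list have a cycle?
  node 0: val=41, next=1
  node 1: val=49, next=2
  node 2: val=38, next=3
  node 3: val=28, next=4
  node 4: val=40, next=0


Floyd's tortoise (slow, +1) and hare (fast, +2):
  init: slow=0, fast=0
  step 1: slow=1, fast=2
  step 2: slow=2, fast=4
  step 3: slow=3, fast=1
  step 4: slow=4, fast=3
  step 5: slow=0, fast=0
  slow == fast at node 0: cycle detected

Cycle: yes


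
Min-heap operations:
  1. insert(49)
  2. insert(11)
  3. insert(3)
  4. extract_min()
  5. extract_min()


insert(49) -> [49]
insert(11) -> [11, 49]
insert(3) -> [3, 49, 11]
extract_min()->3, [11, 49]
extract_min()->11, [49]

Final heap: [49]


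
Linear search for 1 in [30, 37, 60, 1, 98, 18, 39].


i=0: 30!=1
i=1: 37!=1
i=2: 60!=1
i=3: 1==1 found!

Found at 3, 4 comps


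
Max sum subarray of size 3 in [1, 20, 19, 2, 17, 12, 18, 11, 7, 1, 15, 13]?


[0:3]: 40
[1:4]: 41
[2:5]: 38
[3:6]: 31
[4:7]: 47
[5:8]: 41
[6:9]: 36
[7:10]: 19
[8:11]: 23
[9:12]: 29

Max: 47 at [4:7]


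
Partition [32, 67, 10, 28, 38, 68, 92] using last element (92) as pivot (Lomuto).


Pivot: 92
  32 <= 92: advance i (no swap)
  67 <= 92: advance i (no swap)
  10 <= 92: advance i (no swap)
  28 <= 92: advance i (no swap)
  38 <= 92: advance i (no swap)
  68 <= 92: advance i (no swap)
Place pivot at 6: [32, 67, 10, 28, 38, 68, 92]

Partitioned: [32, 67, 10, 28, 38, 68, 92]


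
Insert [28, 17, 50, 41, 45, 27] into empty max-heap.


Insert 28: [28]
Insert 17: [28, 17]
Insert 50: [50, 17, 28]
Insert 41: [50, 41, 28, 17]
Insert 45: [50, 45, 28, 17, 41]
Insert 27: [50, 45, 28, 17, 41, 27]

Final heap: [50, 45, 28, 17, 41, 27]


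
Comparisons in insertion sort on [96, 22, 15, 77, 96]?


Algorithm: insertion sort
Input: [96, 22, 15, 77, 96]
Sorted: [15, 22, 77, 96, 96]

6


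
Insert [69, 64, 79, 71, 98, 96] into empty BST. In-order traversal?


Insert 69: root
Insert 64: L from 69
Insert 79: R from 69
Insert 71: R from 69 -> L from 79
Insert 98: R from 69 -> R from 79
Insert 96: R from 69 -> R from 79 -> L from 98

In-order: [64, 69, 71, 79, 96, 98]


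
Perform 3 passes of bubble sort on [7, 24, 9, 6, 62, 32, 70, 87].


Initial: [7, 24, 9, 6, 62, 32, 70, 87]
Pass 1: [7, 9, 6, 24, 32, 62, 70, 87] (3 swaps)
Pass 2: [7, 6, 9, 24, 32, 62, 70, 87] (1 swaps)
Pass 3: [6, 7, 9, 24, 32, 62, 70, 87] (1 swaps)

After 3 passes: [6, 7, 9, 24, 32, 62, 70, 87]


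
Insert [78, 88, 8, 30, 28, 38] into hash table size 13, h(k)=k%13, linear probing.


Insert 78: h=0 -> slot 0
Insert 88: h=10 -> slot 10
Insert 8: h=8 -> slot 8
Insert 30: h=4 -> slot 4
Insert 28: h=2 -> slot 2
Insert 38: h=12 -> slot 12

Table: [78, None, 28, None, 30, None, None, None, 8, None, 88, None, 38]


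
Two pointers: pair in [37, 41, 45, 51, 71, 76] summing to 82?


lo=0(37)+hi=5(76)=113
lo=0(37)+hi=4(71)=108
lo=0(37)+hi=3(51)=88
lo=0(37)+hi=2(45)=82

Yes: 37+45=82


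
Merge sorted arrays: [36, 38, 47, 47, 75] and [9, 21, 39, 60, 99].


Take 9 from B
Take 21 from B
Take 36 from A
Take 38 from A
Take 39 from B
Take 47 from A
Take 47 from A
Take 60 from B
Take 75 from A

Merged: [9, 21, 36, 38, 39, 47, 47, 60, 75, 99]


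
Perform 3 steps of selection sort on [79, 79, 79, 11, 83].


Initial: [79, 79, 79, 11, 83]
Step 1: min=11 at 3
  Swap: [11, 79, 79, 79, 83]
Step 2: min=79 at 1
  Swap: [11, 79, 79, 79, 83]
Step 3: min=79 at 2
  Swap: [11, 79, 79, 79, 83]

After 3 steps: [11, 79, 79, 79, 83]


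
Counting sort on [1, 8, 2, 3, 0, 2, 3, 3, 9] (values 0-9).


Input: [1, 8, 2, 3, 0, 2, 3, 3, 9]
Counts: [1, 1, 2, 3, 0, 0, 0, 0, 1, 1]

Sorted: [0, 1, 2, 2, 3, 3, 3, 8, 9]


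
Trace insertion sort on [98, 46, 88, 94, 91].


Initial: [98, 46, 88, 94, 91]
Insert 46: [46, 98, 88, 94, 91]
Insert 88: [46, 88, 98, 94, 91]
Insert 94: [46, 88, 94, 98, 91]
Insert 91: [46, 88, 91, 94, 98]

Sorted: [46, 88, 91, 94, 98]


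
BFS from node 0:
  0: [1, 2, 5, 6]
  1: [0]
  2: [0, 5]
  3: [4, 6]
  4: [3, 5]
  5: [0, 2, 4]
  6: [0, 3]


Visit 0, enqueue [1, 2, 5, 6]
Visit 1, enqueue []
Visit 2, enqueue []
Visit 5, enqueue [4]
Visit 6, enqueue [3]
Visit 4, enqueue []
Visit 3, enqueue []

BFS order: [0, 1, 2, 5, 6, 4, 3]


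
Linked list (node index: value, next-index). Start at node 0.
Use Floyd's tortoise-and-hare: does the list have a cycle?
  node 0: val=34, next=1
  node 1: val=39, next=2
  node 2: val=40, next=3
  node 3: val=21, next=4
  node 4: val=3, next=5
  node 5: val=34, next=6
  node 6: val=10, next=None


Floyd's tortoise (slow, +1) and hare (fast, +2):
  init: slow=0, fast=0
  step 1: slow=1, fast=2
  step 2: slow=2, fast=4
  step 3: slow=3, fast=6
  step 4: fast -> None, no cycle

Cycle: no


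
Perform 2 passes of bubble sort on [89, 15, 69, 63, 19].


Initial: [89, 15, 69, 63, 19]
Pass 1: [15, 69, 63, 19, 89] (4 swaps)
Pass 2: [15, 63, 19, 69, 89] (2 swaps)

After 2 passes: [15, 63, 19, 69, 89]


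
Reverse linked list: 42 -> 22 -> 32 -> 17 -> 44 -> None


Step 1: curr=42, set curr.next=prev(None) | reversed so far: 42
Step 2: curr=22, set curr.next=prev(42) | reversed so far: 22 -> 42
Step 3: curr=32, set curr.next=prev(22) | reversed so far: 32 -> 22 -> 42
Step 4: curr=17, set curr.next=prev(32) | reversed so far: 17 -> 32 -> 22 -> 42
Step 5: curr=44, set curr.next=prev(17) | reversed so far: 44 -> 17 -> 32 -> 22 -> 42

44 -> 17 -> 32 -> 22 -> 42 -> None


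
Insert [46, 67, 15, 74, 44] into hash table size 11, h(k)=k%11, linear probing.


Insert 46: h=2 -> slot 2
Insert 67: h=1 -> slot 1
Insert 15: h=4 -> slot 4
Insert 74: h=8 -> slot 8
Insert 44: h=0 -> slot 0

Table: [44, 67, 46, None, 15, None, None, None, 74, None, None]


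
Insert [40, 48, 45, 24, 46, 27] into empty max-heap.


Insert 40: [40]
Insert 48: [48, 40]
Insert 45: [48, 40, 45]
Insert 24: [48, 40, 45, 24]
Insert 46: [48, 46, 45, 24, 40]
Insert 27: [48, 46, 45, 24, 40, 27]

Final heap: [48, 46, 45, 24, 40, 27]


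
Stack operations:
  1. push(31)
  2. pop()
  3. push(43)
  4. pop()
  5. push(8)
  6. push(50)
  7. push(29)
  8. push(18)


push(31) -> [31]
pop()->31, []
push(43) -> [43]
pop()->43, []
push(8) -> [8]
push(50) -> [8, 50]
push(29) -> [8, 50, 29]
push(18) -> [8, 50, 29, 18]

Final stack: [8, 50, 29, 18]


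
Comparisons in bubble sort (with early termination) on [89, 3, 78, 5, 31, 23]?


Algorithm: bubble sort (with early termination)
Input: [89, 3, 78, 5, 31, 23]
Sorted: [3, 5, 23, 31, 78, 89]

14


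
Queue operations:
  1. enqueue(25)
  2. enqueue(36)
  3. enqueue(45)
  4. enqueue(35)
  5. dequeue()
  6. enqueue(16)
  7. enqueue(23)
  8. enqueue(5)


enqueue(25) -> [25]
enqueue(36) -> [25, 36]
enqueue(45) -> [25, 36, 45]
enqueue(35) -> [25, 36, 45, 35]
dequeue()->25, [36, 45, 35]
enqueue(16) -> [36, 45, 35, 16]
enqueue(23) -> [36, 45, 35, 16, 23]
enqueue(5) -> [36, 45, 35, 16, 23, 5]

Final queue: [36, 45, 35, 16, 23, 5]


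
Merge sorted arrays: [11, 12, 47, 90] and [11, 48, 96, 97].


Take 11 from A
Take 11 from B
Take 12 from A
Take 47 from A
Take 48 from B
Take 90 from A

Merged: [11, 11, 12, 47, 48, 90, 96, 97]


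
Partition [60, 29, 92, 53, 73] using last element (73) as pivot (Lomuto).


Pivot: 73
  60 <= 73: advance i (no swap)
  29 <= 73: advance i (no swap)
  53 <= 73: swap -> [60, 29, 53, 92, 73]
Place pivot at 3: [60, 29, 53, 73, 92]

Partitioned: [60, 29, 53, 73, 92]


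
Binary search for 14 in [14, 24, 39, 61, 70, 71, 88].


Step 1: lo=0, hi=6, mid=3, val=61
Step 2: lo=0, hi=2, mid=1, val=24
Step 3: lo=0, hi=0, mid=0, val=14

Found at index 0


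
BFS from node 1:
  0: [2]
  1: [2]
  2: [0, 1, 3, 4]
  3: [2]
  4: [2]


Visit 1, enqueue [2]
Visit 2, enqueue [0, 3, 4]
Visit 0, enqueue []
Visit 3, enqueue []
Visit 4, enqueue []

BFS order: [1, 2, 0, 3, 4]


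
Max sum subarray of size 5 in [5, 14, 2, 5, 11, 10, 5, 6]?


[0:5]: 37
[1:6]: 42
[2:7]: 33
[3:8]: 37

Max: 42 at [1:6]


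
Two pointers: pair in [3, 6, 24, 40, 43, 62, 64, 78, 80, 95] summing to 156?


lo=0(3)+hi=9(95)=98
lo=1(6)+hi=9(95)=101
lo=2(24)+hi=9(95)=119
lo=3(40)+hi=9(95)=135
lo=4(43)+hi=9(95)=138
lo=5(62)+hi=9(95)=157
lo=5(62)+hi=8(80)=142
lo=6(64)+hi=8(80)=144
lo=7(78)+hi=8(80)=158

No pair found


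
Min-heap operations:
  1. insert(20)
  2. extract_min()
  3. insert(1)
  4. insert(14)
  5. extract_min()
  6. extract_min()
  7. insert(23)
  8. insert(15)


insert(20) -> [20]
extract_min()->20, []
insert(1) -> [1]
insert(14) -> [1, 14]
extract_min()->1, [14]
extract_min()->14, []
insert(23) -> [23]
insert(15) -> [15, 23]

Final heap: [15, 23]


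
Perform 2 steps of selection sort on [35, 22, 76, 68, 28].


Initial: [35, 22, 76, 68, 28]
Step 1: min=22 at 1
  Swap: [22, 35, 76, 68, 28]
Step 2: min=28 at 4
  Swap: [22, 28, 76, 68, 35]

After 2 steps: [22, 28, 76, 68, 35]


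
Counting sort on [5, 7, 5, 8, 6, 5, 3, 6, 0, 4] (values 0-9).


Input: [5, 7, 5, 8, 6, 5, 3, 6, 0, 4]
Counts: [1, 0, 0, 1, 1, 3, 2, 1, 1, 0]

Sorted: [0, 3, 4, 5, 5, 5, 6, 6, 7, 8]


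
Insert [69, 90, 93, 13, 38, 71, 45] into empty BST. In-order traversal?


Insert 69: root
Insert 90: R from 69
Insert 93: R from 69 -> R from 90
Insert 13: L from 69
Insert 38: L from 69 -> R from 13
Insert 71: R from 69 -> L from 90
Insert 45: L from 69 -> R from 13 -> R from 38

In-order: [13, 38, 45, 69, 71, 90, 93]


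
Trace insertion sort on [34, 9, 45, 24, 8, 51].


Initial: [34, 9, 45, 24, 8, 51]
Insert 9: [9, 34, 45, 24, 8, 51]
Insert 45: [9, 34, 45, 24, 8, 51]
Insert 24: [9, 24, 34, 45, 8, 51]
Insert 8: [8, 9, 24, 34, 45, 51]
Insert 51: [8, 9, 24, 34, 45, 51]

Sorted: [8, 9, 24, 34, 45, 51]


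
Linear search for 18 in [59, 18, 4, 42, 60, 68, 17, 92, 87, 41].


i=0: 59!=18
i=1: 18==18 found!

Found at 1, 2 comps


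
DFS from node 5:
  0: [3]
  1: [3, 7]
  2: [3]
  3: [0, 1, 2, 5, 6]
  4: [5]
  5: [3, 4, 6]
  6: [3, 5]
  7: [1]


Visit 5, push [6, 4, 3]
Visit 3, push [6, 2, 1, 0]
Visit 0, push []
Visit 1, push [7]
Visit 7, push []
Visit 2, push []
Visit 6, push []
Visit 4, push []

DFS order: [5, 3, 0, 1, 7, 2, 6, 4]


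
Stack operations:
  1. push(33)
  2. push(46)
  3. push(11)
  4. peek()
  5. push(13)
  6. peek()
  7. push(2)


push(33) -> [33]
push(46) -> [33, 46]
push(11) -> [33, 46, 11]
peek()->11
push(13) -> [33, 46, 11, 13]
peek()->13
push(2) -> [33, 46, 11, 13, 2]

Final stack: [33, 46, 11, 13, 2]


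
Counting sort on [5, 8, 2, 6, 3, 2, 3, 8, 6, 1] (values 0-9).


Input: [5, 8, 2, 6, 3, 2, 3, 8, 6, 1]
Counts: [0, 1, 2, 2, 0, 1, 2, 0, 2, 0]

Sorted: [1, 2, 2, 3, 3, 5, 6, 6, 8, 8]


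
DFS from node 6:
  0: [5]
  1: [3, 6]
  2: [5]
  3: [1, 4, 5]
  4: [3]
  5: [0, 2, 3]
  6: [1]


Visit 6, push [1]
Visit 1, push [3]
Visit 3, push [5, 4]
Visit 4, push []
Visit 5, push [2, 0]
Visit 0, push []
Visit 2, push []

DFS order: [6, 1, 3, 4, 5, 0, 2]


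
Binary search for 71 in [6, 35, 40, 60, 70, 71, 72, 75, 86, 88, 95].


Step 1: lo=0, hi=10, mid=5, val=71

Found at index 5


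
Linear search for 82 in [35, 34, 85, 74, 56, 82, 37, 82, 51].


i=0: 35!=82
i=1: 34!=82
i=2: 85!=82
i=3: 74!=82
i=4: 56!=82
i=5: 82==82 found!

Found at 5, 6 comps


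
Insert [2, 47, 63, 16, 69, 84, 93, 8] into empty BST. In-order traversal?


Insert 2: root
Insert 47: R from 2
Insert 63: R from 2 -> R from 47
Insert 16: R from 2 -> L from 47
Insert 69: R from 2 -> R from 47 -> R from 63
Insert 84: R from 2 -> R from 47 -> R from 63 -> R from 69
Insert 93: R from 2 -> R from 47 -> R from 63 -> R from 69 -> R from 84
Insert 8: R from 2 -> L from 47 -> L from 16

In-order: [2, 8, 16, 47, 63, 69, 84, 93]


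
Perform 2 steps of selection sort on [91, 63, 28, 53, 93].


Initial: [91, 63, 28, 53, 93]
Step 1: min=28 at 2
  Swap: [28, 63, 91, 53, 93]
Step 2: min=53 at 3
  Swap: [28, 53, 91, 63, 93]

After 2 steps: [28, 53, 91, 63, 93]


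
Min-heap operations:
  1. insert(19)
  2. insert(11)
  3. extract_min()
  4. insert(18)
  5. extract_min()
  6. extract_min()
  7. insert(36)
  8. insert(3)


insert(19) -> [19]
insert(11) -> [11, 19]
extract_min()->11, [19]
insert(18) -> [18, 19]
extract_min()->18, [19]
extract_min()->19, []
insert(36) -> [36]
insert(3) -> [3, 36]

Final heap: [3, 36]


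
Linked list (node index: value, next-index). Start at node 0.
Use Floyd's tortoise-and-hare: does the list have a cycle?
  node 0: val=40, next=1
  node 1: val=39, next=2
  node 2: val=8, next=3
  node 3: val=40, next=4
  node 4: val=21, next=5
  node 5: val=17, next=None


Floyd's tortoise (slow, +1) and hare (fast, +2):
  init: slow=0, fast=0
  step 1: slow=1, fast=2
  step 2: slow=2, fast=4
  step 3: fast 4->5->None, no cycle

Cycle: no


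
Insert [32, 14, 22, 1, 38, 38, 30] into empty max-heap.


Insert 32: [32]
Insert 14: [32, 14]
Insert 22: [32, 14, 22]
Insert 1: [32, 14, 22, 1]
Insert 38: [38, 32, 22, 1, 14]
Insert 38: [38, 32, 38, 1, 14, 22]
Insert 30: [38, 32, 38, 1, 14, 22, 30]

Final heap: [38, 32, 38, 1, 14, 22, 30]


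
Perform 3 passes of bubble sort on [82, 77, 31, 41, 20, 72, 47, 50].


Initial: [82, 77, 31, 41, 20, 72, 47, 50]
Pass 1: [77, 31, 41, 20, 72, 47, 50, 82] (7 swaps)
Pass 2: [31, 41, 20, 72, 47, 50, 77, 82] (6 swaps)
Pass 3: [31, 20, 41, 47, 50, 72, 77, 82] (3 swaps)

After 3 passes: [31, 20, 41, 47, 50, 72, 77, 82]


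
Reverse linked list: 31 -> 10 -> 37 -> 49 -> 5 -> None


Step 1: curr=31, set curr.next=prev(None) | reversed so far: 31
Step 2: curr=10, set curr.next=prev(31) | reversed so far: 10 -> 31
Step 3: curr=37, set curr.next=prev(10) | reversed so far: 37 -> 10 -> 31
Step 4: curr=49, set curr.next=prev(37) | reversed so far: 49 -> 37 -> 10 -> 31
Step 5: curr=5, set curr.next=prev(49) | reversed so far: 5 -> 49 -> 37 -> 10 -> 31

5 -> 49 -> 37 -> 10 -> 31 -> None


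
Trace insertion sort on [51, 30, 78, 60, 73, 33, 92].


Initial: [51, 30, 78, 60, 73, 33, 92]
Insert 30: [30, 51, 78, 60, 73, 33, 92]
Insert 78: [30, 51, 78, 60, 73, 33, 92]
Insert 60: [30, 51, 60, 78, 73, 33, 92]
Insert 73: [30, 51, 60, 73, 78, 33, 92]
Insert 33: [30, 33, 51, 60, 73, 78, 92]
Insert 92: [30, 33, 51, 60, 73, 78, 92]

Sorted: [30, 33, 51, 60, 73, 78, 92]


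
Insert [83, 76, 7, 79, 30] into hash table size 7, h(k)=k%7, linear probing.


Insert 83: h=6 -> slot 6
Insert 76: h=6, 1 probes -> slot 0
Insert 7: h=0, 1 probes -> slot 1
Insert 79: h=2 -> slot 2
Insert 30: h=2, 1 probes -> slot 3

Table: [76, 7, 79, 30, None, None, 83]


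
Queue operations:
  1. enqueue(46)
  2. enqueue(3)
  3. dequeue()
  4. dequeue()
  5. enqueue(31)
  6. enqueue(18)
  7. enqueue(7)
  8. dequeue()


enqueue(46) -> [46]
enqueue(3) -> [46, 3]
dequeue()->46, [3]
dequeue()->3, []
enqueue(31) -> [31]
enqueue(18) -> [31, 18]
enqueue(7) -> [31, 18, 7]
dequeue()->31, [18, 7]

Final queue: [18, 7]


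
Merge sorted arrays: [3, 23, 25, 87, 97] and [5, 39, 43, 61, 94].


Take 3 from A
Take 5 from B
Take 23 from A
Take 25 from A
Take 39 from B
Take 43 from B
Take 61 from B
Take 87 from A
Take 94 from B

Merged: [3, 5, 23, 25, 39, 43, 61, 87, 94, 97]


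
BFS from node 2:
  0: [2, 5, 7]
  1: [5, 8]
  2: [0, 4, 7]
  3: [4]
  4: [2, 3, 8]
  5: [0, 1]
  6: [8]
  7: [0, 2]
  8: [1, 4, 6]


Visit 2, enqueue [0, 4, 7]
Visit 0, enqueue [5]
Visit 4, enqueue [3, 8]
Visit 7, enqueue []
Visit 5, enqueue [1]
Visit 3, enqueue []
Visit 8, enqueue [6]
Visit 1, enqueue []
Visit 6, enqueue []

BFS order: [2, 0, 4, 7, 5, 3, 8, 1, 6]


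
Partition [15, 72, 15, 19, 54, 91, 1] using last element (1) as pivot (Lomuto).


Pivot: 1
Place pivot at 0: [1, 72, 15, 19, 54, 91, 15]

Partitioned: [1, 72, 15, 19, 54, 91, 15]


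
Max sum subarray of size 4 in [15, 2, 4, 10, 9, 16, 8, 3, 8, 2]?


[0:4]: 31
[1:5]: 25
[2:6]: 39
[3:7]: 43
[4:8]: 36
[5:9]: 35
[6:10]: 21

Max: 43 at [3:7]


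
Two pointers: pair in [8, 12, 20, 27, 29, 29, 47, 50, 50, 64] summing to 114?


lo=0(8)+hi=9(64)=72
lo=1(12)+hi=9(64)=76
lo=2(20)+hi=9(64)=84
lo=3(27)+hi=9(64)=91
lo=4(29)+hi=9(64)=93
lo=5(29)+hi=9(64)=93
lo=6(47)+hi=9(64)=111
lo=7(50)+hi=9(64)=114

Yes: 50+64=114


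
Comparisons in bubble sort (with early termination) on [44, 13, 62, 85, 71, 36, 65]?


Algorithm: bubble sort (with early termination)
Input: [44, 13, 62, 85, 71, 36, 65]
Sorted: [13, 36, 44, 62, 65, 71, 85]

20


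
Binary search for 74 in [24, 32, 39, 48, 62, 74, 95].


Step 1: lo=0, hi=6, mid=3, val=48
Step 2: lo=4, hi=6, mid=5, val=74

Found at index 5


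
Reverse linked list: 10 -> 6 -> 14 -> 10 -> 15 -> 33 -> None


Step 1: curr=10, set curr.next=prev(None) | reversed so far: 10
Step 2: curr=6, set curr.next=prev(10) | reversed so far: 6 -> 10
Step 3: curr=14, set curr.next=prev(6) | reversed so far: 14 -> 6 -> 10
Step 4: curr=10, set curr.next=prev(14) | reversed so far: 10 -> 14 -> 6 -> 10
Step 5: curr=15, set curr.next=prev(10) | reversed so far: 15 -> 10 -> 14 -> 6 -> 10
Step 6: curr=33, set curr.next=prev(15) | reversed so far: 33 -> 15 -> 10 -> 14 -> 6 -> 10

33 -> 15 -> 10 -> 14 -> 6 -> 10 -> None


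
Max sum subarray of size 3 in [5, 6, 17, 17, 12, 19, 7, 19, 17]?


[0:3]: 28
[1:4]: 40
[2:5]: 46
[3:6]: 48
[4:7]: 38
[5:8]: 45
[6:9]: 43

Max: 48 at [3:6]


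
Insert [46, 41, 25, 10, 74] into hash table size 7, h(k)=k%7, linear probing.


Insert 46: h=4 -> slot 4
Insert 41: h=6 -> slot 6
Insert 25: h=4, 1 probes -> slot 5
Insert 10: h=3 -> slot 3
Insert 74: h=4, 3 probes -> slot 0

Table: [74, None, None, 10, 46, 25, 41]


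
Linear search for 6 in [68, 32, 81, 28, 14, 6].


i=0: 68!=6
i=1: 32!=6
i=2: 81!=6
i=3: 28!=6
i=4: 14!=6
i=5: 6==6 found!

Found at 5, 6 comps


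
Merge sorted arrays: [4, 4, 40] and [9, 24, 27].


Take 4 from A
Take 4 from A
Take 9 from B
Take 24 from B
Take 27 from B

Merged: [4, 4, 9, 24, 27, 40]


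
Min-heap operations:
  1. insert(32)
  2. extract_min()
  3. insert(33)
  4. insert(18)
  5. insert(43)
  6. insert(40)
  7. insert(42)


insert(32) -> [32]
extract_min()->32, []
insert(33) -> [33]
insert(18) -> [18, 33]
insert(43) -> [18, 33, 43]
insert(40) -> [18, 33, 43, 40]
insert(42) -> [18, 33, 43, 40, 42]

Final heap: [18, 33, 43, 40, 42]


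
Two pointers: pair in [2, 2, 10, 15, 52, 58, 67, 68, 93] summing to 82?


lo=0(2)+hi=8(93)=95
lo=0(2)+hi=7(68)=70
lo=1(2)+hi=7(68)=70
lo=2(10)+hi=7(68)=78
lo=3(15)+hi=7(68)=83
lo=3(15)+hi=6(67)=82

Yes: 15+67=82


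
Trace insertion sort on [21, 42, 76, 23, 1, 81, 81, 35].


Initial: [21, 42, 76, 23, 1, 81, 81, 35]
Insert 42: [21, 42, 76, 23, 1, 81, 81, 35]
Insert 76: [21, 42, 76, 23, 1, 81, 81, 35]
Insert 23: [21, 23, 42, 76, 1, 81, 81, 35]
Insert 1: [1, 21, 23, 42, 76, 81, 81, 35]
Insert 81: [1, 21, 23, 42, 76, 81, 81, 35]
Insert 81: [1, 21, 23, 42, 76, 81, 81, 35]
Insert 35: [1, 21, 23, 35, 42, 76, 81, 81]

Sorted: [1, 21, 23, 35, 42, 76, 81, 81]


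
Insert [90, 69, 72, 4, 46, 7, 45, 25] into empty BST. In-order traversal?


Insert 90: root
Insert 69: L from 90
Insert 72: L from 90 -> R from 69
Insert 4: L from 90 -> L from 69
Insert 46: L from 90 -> L from 69 -> R from 4
Insert 7: L from 90 -> L from 69 -> R from 4 -> L from 46
Insert 45: L from 90 -> L from 69 -> R from 4 -> L from 46 -> R from 7
Insert 25: L from 90 -> L from 69 -> R from 4 -> L from 46 -> R from 7 -> L from 45

In-order: [4, 7, 25, 45, 46, 69, 72, 90]


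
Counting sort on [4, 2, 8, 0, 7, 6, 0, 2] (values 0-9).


Input: [4, 2, 8, 0, 7, 6, 0, 2]
Counts: [2, 0, 2, 0, 1, 0, 1, 1, 1, 0]

Sorted: [0, 0, 2, 2, 4, 6, 7, 8]


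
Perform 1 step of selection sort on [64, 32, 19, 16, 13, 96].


Initial: [64, 32, 19, 16, 13, 96]
Step 1: min=13 at 4
  Swap: [13, 32, 19, 16, 64, 96]

After 1 step: [13, 32, 19, 16, 64, 96]


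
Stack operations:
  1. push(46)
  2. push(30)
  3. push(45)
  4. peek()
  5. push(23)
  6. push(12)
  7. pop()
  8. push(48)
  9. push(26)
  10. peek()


push(46) -> [46]
push(30) -> [46, 30]
push(45) -> [46, 30, 45]
peek()->45
push(23) -> [46, 30, 45, 23]
push(12) -> [46, 30, 45, 23, 12]
pop()->12, [46, 30, 45, 23]
push(48) -> [46, 30, 45, 23, 48]
push(26) -> [46, 30, 45, 23, 48, 26]
peek()->26

Final stack: [46, 30, 45, 23, 48, 26]


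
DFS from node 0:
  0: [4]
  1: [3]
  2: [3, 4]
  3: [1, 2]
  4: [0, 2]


Visit 0, push [4]
Visit 4, push [2]
Visit 2, push [3]
Visit 3, push [1]
Visit 1, push []

DFS order: [0, 4, 2, 3, 1]


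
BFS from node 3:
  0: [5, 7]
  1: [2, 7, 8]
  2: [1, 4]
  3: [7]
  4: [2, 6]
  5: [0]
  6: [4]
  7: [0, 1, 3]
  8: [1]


Visit 3, enqueue [7]
Visit 7, enqueue [0, 1]
Visit 0, enqueue [5]
Visit 1, enqueue [2, 8]
Visit 5, enqueue []
Visit 2, enqueue [4]
Visit 8, enqueue []
Visit 4, enqueue [6]
Visit 6, enqueue []

BFS order: [3, 7, 0, 1, 5, 2, 8, 4, 6]


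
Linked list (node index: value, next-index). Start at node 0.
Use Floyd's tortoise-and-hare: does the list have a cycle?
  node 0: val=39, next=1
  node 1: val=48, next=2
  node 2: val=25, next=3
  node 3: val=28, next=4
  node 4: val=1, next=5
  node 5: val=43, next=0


Floyd's tortoise (slow, +1) and hare (fast, +2):
  init: slow=0, fast=0
  step 1: slow=1, fast=2
  step 2: slow=2, fast=4
  step 3: slow=3, fast=0
  step 4: slow=4, fast=2
  step 5: slow=5, fast=4
  step 6: slow=0, fast=0
  slow == fast at node 0: cycle detected

Cycle: yes


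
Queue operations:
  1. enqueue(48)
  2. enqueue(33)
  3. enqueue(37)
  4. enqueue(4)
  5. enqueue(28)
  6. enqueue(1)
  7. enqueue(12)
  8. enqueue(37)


enqueue(48) -> [48]
enqueue(33) -> [48, 33]
enqueue(37) -> [48, 33, 37]
enqueue(4) -> [48, 33, 37, 4]
enqueue(28) -> [48, 33, 37, 4, 28]
enqueue(1) -> [48, 33, 37, 4, 28, 1]
enqueue(12) -> [48, 33, 37, 4, 28, 1, 12]
enqueue(37) -> [48, 33, 37, 4, 28, 1, 12, 37]

Final queue: [48, 33, 37, 4, 28, 1, 12, 37]


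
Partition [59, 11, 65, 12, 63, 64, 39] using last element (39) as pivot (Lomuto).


Pivot: 39
  11 <= 39: swap -> [11, 59, 65, 12, 63, 64, 39]
  12 <= 39: swap -> [11, 12, 65, 59, 63, 64, 39]
Place pivot at 2: [11, 12, 39, 59, 63, 64, 65]

Partitioned: [11, 12, 39, 59, 63, 64, 65]


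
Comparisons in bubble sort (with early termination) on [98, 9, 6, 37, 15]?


Algorithm: bubble sort (with early termination)
Input: [98, 9, 6, 37, 15]
Sorted: [6, 9, 15, 37, 98]

9


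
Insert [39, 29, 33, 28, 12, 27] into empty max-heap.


Insert 39: [39]
Insert 29: [39, 29]
Insert 33: [39, 29, 33]
Insert 28: [39, 29, 33, 28]
Insert 12: [39, 29, 33, 28, 12]
Insert 27: [39, 29, 33, 28, 12, 27]

Final heap: [39, 29, 33, 28, 12, 27]


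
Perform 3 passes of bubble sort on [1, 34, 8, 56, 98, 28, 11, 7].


Initial: [1, 34, 8, 56, 98, 28, 11, 7]
Pass 1: [1, 8, 34, 56, 28, 11, 7, 98] (4 swaps)
Pass 2: [1, 8, 34, 28, 11, 7, 56, 98] (3 swaps)
Pass 3: [1, 8, 28, 11, 7, 34, 56, 98] (3 swaps)

After 3 passes: [1, 8, 28, 11, 7, 34, 56, 98]


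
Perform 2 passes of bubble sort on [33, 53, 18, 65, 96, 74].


Initial: [33, 53, 18, 65, 96, 74]
Pass 1: [33, 18, 53, 65, 74, 96] (2 swaps)
Pass 2: [18, 33, 53, 65, 74, 96] (1 swaps)

After 2 passes: [18, 33, 53, 65, 74, 96]


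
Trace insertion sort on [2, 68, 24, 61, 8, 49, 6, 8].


Initial: [2, 68, 24, 61, 8, 49, 6, 8]
Insert 68: [2, 68, 24, 61, 8, 49, 6, 8]
Insert 24: [2, 24, 68, 61, 8, 49, 6, 8]
Insert 61: [2, 24, 61, 68, 8, 49, 6, 8]
Insert 8: [2, 8, 24, 61, 68, 49, 6, 8]
Insert 49: [2, 8, 24, 49, 61, 68, 6, 8]
Insert 6: [2, 6, 8, 24, 49, 61, 68, 8]
Insert 8: [2, 6, 8, 8, 24, 49, 61, 68]

Sorted: [2, 6, 8, 8, 24, 49, 61, 68]


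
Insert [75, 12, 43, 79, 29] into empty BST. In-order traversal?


Insert 75: root
Insert 12: L from 75
Insert 43: L from 75 -> R from 12
Insert 79: R from 75
Insert 29: L from 75 -> R from 12 -> L from 43

In-order: [12, 29, 43, 75, 79]


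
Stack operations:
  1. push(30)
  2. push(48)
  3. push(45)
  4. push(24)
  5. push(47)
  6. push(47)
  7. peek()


push(30) -> [30]
push(48) -> [30, 48]
push(45) -> [30, 48, 45]
push(24) -> [30, 48, 45, 24]
push(47) -> [30, 48, 45, 24, 47]
push(47) -> [30, 48, 45, 24, 47, 47]
peek()->47

Final stack: [30, 48, 45, 24, 47, 47]


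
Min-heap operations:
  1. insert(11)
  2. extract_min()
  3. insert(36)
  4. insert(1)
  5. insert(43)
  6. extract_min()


insert(11) -> [11]
extract_min()->11, []
insert(36) -> [36]
insert(1) -> [1, 36]
insert(43) -> [1, 36, 43]
extract_min()->1, [36, 43]

Final heap: [36, 43]


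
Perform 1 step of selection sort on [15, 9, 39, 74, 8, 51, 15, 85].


Initial: [15, 9, 39, 74, 8, 51, 15, 85]
Step 1: min=8 at 4
  Swap: [8, 9, 39, 74, 15, 51, 15, 85]

After 1 step: [8, 9, 39, 74, 15, 51, 15, 85]


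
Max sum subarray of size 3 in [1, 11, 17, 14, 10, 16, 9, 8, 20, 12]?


[0:3]: 29
[1:4]: 42
[2:5]: 41
[3:6]: 40
[4:7]: 35
[5:8]: 33
[6:9]: 37
[7:10]: 40

Max: 42 at [1:4]


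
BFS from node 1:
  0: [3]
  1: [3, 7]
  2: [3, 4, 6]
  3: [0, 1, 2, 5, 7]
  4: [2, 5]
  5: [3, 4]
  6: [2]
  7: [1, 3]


Visit 1, enqueue [3, 7]
Visit 3, enqueue [0, 2, 5]
Visit 7, enqueue []
Visit 0, enqueue []
Visit 2, enqueue [4, 6]
Visit 5, enqueue []
Visit 4, enqueue []
Visit 6, enqueue []

BFS order: [1, 3, 7, 0, 2, 5, 4, 6]


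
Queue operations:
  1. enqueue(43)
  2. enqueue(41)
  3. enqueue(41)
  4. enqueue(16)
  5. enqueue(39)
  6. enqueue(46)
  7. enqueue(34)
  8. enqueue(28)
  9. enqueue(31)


enqueue(43) -> [43]
enqueue(41) -> [43, 41]
enqueue(41) -> [43, 41, 41]
enqueue(16) -> [43, 41, 41, 16]
enqueue(39) -> [43, 41, 41, 16, 39]
enqueue(46) -> [43, 41, 41, 16, 39, 46]
enqueue(34) -> [43, 41, 41, 16, 39, 46, 34]
enqueue(28) -> [43, 41, 41, 16, 39, 46, 34, 28]
enqueue(31) -> [43, 41, 41, 16, 39, 46, 34, 28, 31]

Final queue: [43, 41, 41, 16, 39, 46, 34, 28, 31]


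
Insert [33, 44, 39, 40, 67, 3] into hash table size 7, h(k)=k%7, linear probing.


Insert 33: h=5 -> slot 5
Insert 44: h=2 -> slot 2
Insert 39: h=4 -> slot 4
Insert 40: h=5, 1 probes -> slot 6
Insert 67: h=4, 3 probes -> slot 0
Insert 3: h=3 -> slot 3

Table: [67, None, 44, 3, 39, 33, 40]


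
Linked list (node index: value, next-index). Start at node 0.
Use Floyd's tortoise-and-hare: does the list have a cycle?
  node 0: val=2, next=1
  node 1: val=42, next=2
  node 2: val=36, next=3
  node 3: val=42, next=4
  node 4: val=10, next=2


Floyd's tortoise (slow, +1) and hare (fast, +2):
  init: slow=0, fast=0
  step 1: slow=1, fast=2
  step 2: slow=2, fast=4
  step 3: slow=3, fast=3
  slow == fast at node 3: cycle detected

Cycle: yes


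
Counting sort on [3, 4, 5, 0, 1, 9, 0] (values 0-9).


Input: [3, 4, 5, 0, 1, 9, 0]
Counts: [2, 1, 0, 1, 1, 1, 0, 0, 0, 1]

Sorted: [0, 0, 1, 3, 4, 5, 9]


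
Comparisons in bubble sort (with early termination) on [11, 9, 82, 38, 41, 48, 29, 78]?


Algorithm: bubble sort (with early termination)
Input: [11, 9, 82, 38, 41, 48, 29, 78]
Sorted: [9, 11, 29, 38, 41, 48, 78, 82]

25


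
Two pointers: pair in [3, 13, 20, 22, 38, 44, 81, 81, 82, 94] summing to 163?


lo=0(3)+hi=9(94)=97
lo=1(13)+hi=9(94)=107
lo=2(20)+hi=9(94)=114
lo=3(22)+hi=9(94)=116
lo=4(38)+hi=9(94)=132
lo=5(44)+hi=9(94)=138
lo=6(81)+hi=9(94)=175
lo=6(81)+hi=8(82)=163

Yes: 81+82=163


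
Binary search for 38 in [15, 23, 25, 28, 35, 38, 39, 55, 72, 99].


Step 1: lo=0, hi=9, mid=4, val=35
Step 2: lo=5, hi=9, mid=7, val=55
Step 3: lo=5, hi=6, mid=5, val=38

Found at index 5


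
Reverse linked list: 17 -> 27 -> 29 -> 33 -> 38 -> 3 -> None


Step 1: curr=17, set curr.next=prev(None) | reversed so far: 17
Step 2: curr=27, set curr.next=prev(17) | reversed so far: 27 -> 17
Step 3: curr=29, set curr.next=prev(27) | reversed so far: 29 -> 27 -> 17
Step 4: curr=33, set curr.next=prev(29) | reversed so far: 33 -> 29 -> 27 -> 17
Step 5: curr=38, set curr.next=prev(33) | reversed so far: 38 -> 33 -> 29 -> 27 -> 17
Step 6: curr=3, set curr.next=prev(38) | reversed so far: 3 -> 38 -> 33 -> 29 -> 27 -> 17

3 -> 38 -> 33 -> 29 -> 27 -> 17 -> None


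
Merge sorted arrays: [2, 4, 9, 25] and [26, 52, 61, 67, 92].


Take 2 from A
Take 4 from A
Take 9 from A
Take 25 from A

Merged: [2, 4, 9, 25, 26, 52, 61, 67, 92]


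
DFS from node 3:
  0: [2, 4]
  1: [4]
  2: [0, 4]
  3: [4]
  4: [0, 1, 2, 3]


Visit 3, push [4]
Visit 4, push [2, 1, 0]
Visit 0, push [2]
Visit 2, push []
Visit 1, push []

DFS order: [3, 4, 0, 2, 1]


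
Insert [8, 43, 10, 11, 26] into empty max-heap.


Insert 8: [8]
Insert 43: [43, 8]
Insert 10: [43, 8, 10]
Insert 11: [43, 11, 10, 8]
Insert 26: [43, 26, 10, 8, 11]

Final heap: [43, 26, 10, 8, 11]


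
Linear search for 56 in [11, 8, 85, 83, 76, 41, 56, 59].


i=0: 11!=56
i=1: 8!=56
i=2: 85!=56
i=3: 83!=56
i=4: 76!=56
i=5: 41!=56
i=6: 56==56 found!

Found at 6, 7 comps


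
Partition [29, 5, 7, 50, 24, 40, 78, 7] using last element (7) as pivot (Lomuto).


Pivot: 7
  5 <= 7: swap -> [5, 29, 7, 50, 24, 40, 78, 7]
  7 <= 7: swap -> [5, 7, 29, 50, 24, 40, 78, 7]
Place pivot at 2: [5, 7, 7, 50, 24, 40, 78, 29]

Partitioned: [5, 7, 7, 50, 24, 40, 78, 29]


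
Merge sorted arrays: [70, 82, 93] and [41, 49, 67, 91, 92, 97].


Take 41 from B
Take 49 from B
Take 67 from B
Take 70 from A
Take 82 from A
Take 91 from B
Take 92 from B
Take 93 from A

Merged: [41, 49, 67, 70, 82, 91, 92, 93, 97]


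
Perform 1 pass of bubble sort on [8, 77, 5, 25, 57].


Initial: [8, 77, 5, 25, 57]
Pass 1: [8, 5, 25, 57, 77] (3 swaps)

After 1 pass: [8, 5, 25, 57, 77]


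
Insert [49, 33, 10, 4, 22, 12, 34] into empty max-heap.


Insert 49: [49]
Insert 33: [49, 33]
Insert 10: [49, 33, 10]
Insert 4: [49, 33, 10, 4]
Insert 22: [49, 33, 10, 4, 22]
Insert 12: [49, 33, 12, 4, 22, 10]
Insert 34: [49, 33, 34, 4, 22, 10, 12]

Final heap: [49, 33, 34, 4, 22, 10, 12]


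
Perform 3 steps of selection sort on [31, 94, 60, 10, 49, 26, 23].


Initial: [31, 94, 60, 10, 49, 26, 23]
Step 1: min=10 at 3
  Swap: [10, 94, 60, 31, 49, 26, 23]
Step 2: min=23 at 6
  Swap: [10, 23, 60, 31, 49, 26, 94]
Step 3: min=26 at 5
  Swap: [10, 23, 26, 31, 49, 60, 94]

After 3 steps: [10, 23, 26, 31, 49, 60, 94]


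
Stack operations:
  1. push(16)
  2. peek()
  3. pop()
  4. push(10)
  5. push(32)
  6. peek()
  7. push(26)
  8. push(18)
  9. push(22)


push(16) -> [16]
peek()->16
pop()->16, []
push(10) -> [10]
push(32) -> [10, 32]
peek()->32
push(26) -> [10, 32, 26]
push(18) -> [10, 32, 26, 18]
push(22) -> [10, 32, 26, 18, 22]

Final stack: [10, 32, 26, 18, 22]


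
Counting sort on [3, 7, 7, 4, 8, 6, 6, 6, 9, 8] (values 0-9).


Input: [3, 7, 7, 4, 8, 6, 6, 6, 9, 8]
Counts: [0, 0, 0, 1, 1, 0, 3, 2, 2, 1]

Sorted: [3, 4, 6, 6, 6, 7, 7, 8, 8, 9]


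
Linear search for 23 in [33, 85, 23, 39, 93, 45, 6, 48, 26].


i=0: 33!=23
i=1: 85!=23
i=2: 23==23 found!

Found at 2, 3 comps


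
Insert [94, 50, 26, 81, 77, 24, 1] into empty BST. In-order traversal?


Insert 94: root
Insert 50: L from 94
Insert 26: L from 94 -> L from 50
Insert 81: L from 94 -> R from 50
Insert 77: L from 94 -> R from 50 -> L from 81
Insert 24: L from 94 -> L from 50 -> L from 26
Insert 1: L from 94 -> L from 50 -> L from 26 -> L from 24

In-order: [1, 24, 26, 50, 77, 81, 94]


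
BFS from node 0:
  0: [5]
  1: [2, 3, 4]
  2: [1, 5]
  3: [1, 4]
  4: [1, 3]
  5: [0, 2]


Visit 0, enqueue [5]
Visit 5, enqueue [2]
Visit 2, enqueue [1]
Visit 1, enqueue [3, 4]
Visit 3, enqueue []
Visit 4, enqueue []

BFS order: [0, 5, 2, 1, 3, 4]


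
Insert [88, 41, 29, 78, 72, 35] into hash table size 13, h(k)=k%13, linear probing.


Insert 88: h=10 -> slot 10
Insert 41: h=2 -> slot 2
Insert 29: h=3 -> slot 3
Insert 78: h=0 -> slot 0
Insert 72: h=7 -> slot 7
Insert 35: h=9 -> slot 9

Table: [78, None, 41, 29, None, None, None, 72, None, 35, 88, None, None]


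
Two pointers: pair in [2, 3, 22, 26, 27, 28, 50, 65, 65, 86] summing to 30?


lo=0(2)+hi=9(86)=88
lo=0(2)+hi=8(65)=67
lo=0(2)+hi=7(65)=67
lo=0(2)+hi=6(50)=52
lo=0(2)+hi=5(28)=30

Yes: 2+28=30


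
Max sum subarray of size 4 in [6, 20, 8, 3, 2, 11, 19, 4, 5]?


[0:4]: 37
[1:5]: 33
[2:6]: 24
[3:7]: 35
[4:8]: 36
[5:9]: 39

Max: 39 at [5:9]


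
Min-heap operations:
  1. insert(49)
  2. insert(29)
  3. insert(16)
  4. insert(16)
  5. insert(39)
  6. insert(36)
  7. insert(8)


insert(49) -> [49]
insert(29) -> [29, 49]
insert(16) -> [16, 49, 29]
insert(16) -> [16, 16, 29, 49]
insert(39) -> [16, 16, 29, 49, 39]
insert(36) -> [16, 16, 29, 49, 39, 36]
insert(8) -> [8, 16, 16, 49, 39, 36, 29]

Final heap: [8, 16, 16, 49, 39, 36, 29]


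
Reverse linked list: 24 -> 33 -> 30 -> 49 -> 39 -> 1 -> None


Step 1: curr=24, set curr.next=prev(None) | reversed so far: 24
Step 2: curr=33, set curr.next=prev(24) | reversed so far: 33 -> 24
Step 3: curr=30, set curr.next=prev(33) | reversed so far: 30 -> 33 -> 24
Step 4: curr=49, set curr.next=prev(30) | reversed so far: 49 -> 30 -> 33 -> 24
Step 5: curr=39, set curr.next=prev(49) | reversed so far: 39 -> 49 -> 30 -> 33 -> 24
Step 6: curr=1, set curr.next=prev(39) | reversed so far: 1 -> 39 -> 49 -> 30 -> 33 -> 24

1 -> 39 -> 49 -> 30 -> 33 -> 24 -> None


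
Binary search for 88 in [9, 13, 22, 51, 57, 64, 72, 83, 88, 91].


Step 1: lo=0, hi=9, mid=4, val=57
Step 2: lo=5, hi=9, mid=7, val=83
Step 3: lo=8, hi=9, mid=8, val=88

Found at index 8
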